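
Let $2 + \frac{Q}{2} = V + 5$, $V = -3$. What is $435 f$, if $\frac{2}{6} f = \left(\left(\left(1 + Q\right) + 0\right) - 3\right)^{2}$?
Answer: $5220$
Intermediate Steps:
$Q = 0$ ($Q = -4 + 2 \left(-3 + 5\right) = -4 + 2 \cdot 2 = -4 + 4 = 0$)
$f = 12$ ($f = 3 \left(\left(\left(1 + 0\right) + 0\right) - 3\right)^{2} = 3 \left(\left(1 + 0\right) - 3\right)^{2} = 3 \left(1 - 3\right)^{2} = 3 \left(-2\right)^{2} = 3 \cdot 4 = 12$)
$435 f = 435 \cdot 12 = 5220$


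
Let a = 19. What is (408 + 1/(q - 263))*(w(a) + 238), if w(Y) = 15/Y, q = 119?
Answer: 266553287/2736 ≈ 97425.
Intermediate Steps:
(408 + 1/(q - 263))*(w(a) + 238) = (408 + 1/(119 - 263))*(15/19 + 238) = (408 + 1/(-144))*(15*(1/19) + 238) = (408 - 1/144)*(15/19 + 238) = (58751/144)*(4537/19) = 266553287/2736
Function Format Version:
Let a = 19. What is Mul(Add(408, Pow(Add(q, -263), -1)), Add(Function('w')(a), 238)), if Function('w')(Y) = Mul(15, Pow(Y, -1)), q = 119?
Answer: Rational(266553287, 2736) ≈ 97425.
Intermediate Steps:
Mul(Add(408, Pow(Add(q, -263), -1)), Add(Function('w')(a), 238)) = Mul(Add(408, Pow(Add(119, -263), -1)), Add(Mul(15, Pow(19, -1)), 238)) = Mul(Add(408, Pow(-144, -1)), Add(Mul(15, Rational(1, 19)), 238)) = Mul(Add(408, Rational(-1, 144)), Add(Rational(15, 19), 238)) = Mul(Rational(58751, 144), Rational(4537, 19)) = Rational(266553287, 2736)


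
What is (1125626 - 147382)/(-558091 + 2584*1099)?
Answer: 978244/2281725 ≈ 0.42873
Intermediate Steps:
(1125626 - 147382)/(-558091 + 2584*1099) = 978244/(-558091 + 2839816) = 978244/2281725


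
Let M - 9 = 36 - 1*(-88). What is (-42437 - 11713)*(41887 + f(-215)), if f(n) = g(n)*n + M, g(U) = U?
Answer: -4778466750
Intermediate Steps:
M = 133 (M = 9 + (36 - 1*(-88)) = 9 + (36 + 88) = 9 + 124 = 133)
f(n) = 133 + n**2 (f(n) = n*n + 133 = n**2 + 133 = 133 + n**2)
(-42437 - 11713)*(41887 + f(-215)) = (-42437 - 11713)*(41887 + (133 + (-215)**2)) = -54150*(41887 + (133 + 46225)) = -54150*(41887 + 46358) = -54150*88245 = -4778466750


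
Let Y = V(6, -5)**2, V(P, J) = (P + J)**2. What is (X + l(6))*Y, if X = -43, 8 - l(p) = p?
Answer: -41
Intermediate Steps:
V(P, J) = (J + P)**2
l(p) = 8 - p
Y = 1 (Y = ((-5 + 6)**2)**2 = (1**2)**2 = 1**2 = 1)
(X + l(6))*Y = (-43 + (8 - 1*6))*1 = (-43 + (8 - 6))*1 = (-43 + 2)*1 = -41*1 = -41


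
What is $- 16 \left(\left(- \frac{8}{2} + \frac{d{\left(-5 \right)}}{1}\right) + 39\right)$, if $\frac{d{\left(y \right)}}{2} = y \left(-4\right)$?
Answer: $-1200$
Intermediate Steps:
$d{\left(y \right)} = - 8 y$ ($d{\left(y \right)} = 2 y \left(-4\right) = 2 \left(- 4 y\right) = - 8 y$)
$- 16 \left(\left(- \frac{8}{2} + \frac{d{\left(-5 \right)}}{1}\right) + 39\right) = - 16 \left(\left(- \frac{8}{2} + \frac{\left(-8\right) \left(-5\right)}{1}\right) + 39\right) = - 16 \left(\left(\left(-8\right) \frac{1}{2} + 40 \cdot 1\right) + 39\right) = - 16 \left(\left(-4 + 40\right) + 39\right) = - 16 \left(36 + 39\right) = \left(-16\right) 75 = -1200$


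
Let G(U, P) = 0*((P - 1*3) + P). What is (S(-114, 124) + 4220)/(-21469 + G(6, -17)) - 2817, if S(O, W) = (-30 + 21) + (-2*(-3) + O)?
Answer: -60482276/21469 ≈ -2817.2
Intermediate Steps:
S(O, W) = -3 + O (S(O, W) = -9 + (6 + O) = -3 + O)
G(U, P) = 0 (G(U, P) = 0*((P - 3) + P) = 0*((-3 + P) + P) = 0*(-3 + 2*P) = 0)
(S(-114, 124) + 4220)/(-21469 + G(6, -17)) - 2817 = ((-3 - 114) + 4220)/(-21469 + 0) - 2817 = (-117 + 4220)/(-21469) - 2817 = 4103*(-1/21469) - 2817 = -4103/21469 - 2817 = -60482276/21469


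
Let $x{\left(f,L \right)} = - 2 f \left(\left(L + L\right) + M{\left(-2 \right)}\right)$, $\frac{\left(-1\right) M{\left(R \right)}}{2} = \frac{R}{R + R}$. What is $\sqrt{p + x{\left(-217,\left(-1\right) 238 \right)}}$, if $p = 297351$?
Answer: $3 \sqrt{10037} \approx 300.55$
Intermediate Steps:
$M{\left(R \right)} = -1$ ($M{\left(R \right)} = - 2 \frac{R}{R + R} = - 2 \frac{R}{2 R} = - 2 R \frac{1}{2 R} = \left(-2\right) \frac{1}{2} = -1$)
$x{\left(f,L \right)} = - 2 f \left(-1 + 2 L\right)$ ($x{\left(f,L \right)} = - 2 f \left(\left(L + L\right) - 1\right) = - 2 f \left(2 L - 1\right) = - 2 f \left(-1 + 2 L\right)$)
$\sqrt{p + x{\left(-217,\left(-1\right) 238 \right)}} = \sqrt{297351 + 2 \left(-217\right) \left(1 - 2 \left(\left(-1\right) 238\right)\right)} = \sqrt{297351 + 2 \left(-217\right) \left(1 - -476\right)} = \sqrt{297351 + 2 \left(-217\right) \left(1 + 476\right)} = \sqrt{297351 + 2 \left(-217\right) 477} = \sqrt{297351 - 207018} = \sqrt{90333} = 3 \sqrt{10037}$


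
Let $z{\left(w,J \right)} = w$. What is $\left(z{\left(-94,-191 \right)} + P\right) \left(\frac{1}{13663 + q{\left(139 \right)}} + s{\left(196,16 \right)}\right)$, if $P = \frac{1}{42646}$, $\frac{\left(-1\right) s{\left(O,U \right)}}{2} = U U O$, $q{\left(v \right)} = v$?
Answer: $\frac{5552315075577069}{588600092} \approx 9.4331 \cdot 10^{6}$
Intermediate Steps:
$s{\left(O,U \right)} = - 2 O U^{2}$ ($s{\left(O,U \right)} = - 2 U U O = - 2 U^{2} O = - 2 O U^{2}$)
$P = \frac{1}{42646} \approx 2.3449 \cdot 10^{-5}$
$\left(z{\left(-94,-191 \right)} + P\right) \left(\frac{1}{13663 + q{\left(139 \right)}} + s{\left(196,16 \right)}\right) = \left(-94 + \frac{1}{42646}\right) \left(\frac{1}{13663 + 139} - 392 \cdot 16^{2}\right) = - \frac{4008723 \left(\frac{1}{13802} - 392 \cdot 256\right)}{42646} = - \frac{4008723 \left(\frac{1}{13802} - 100352\right)}{42646} = \left(- \frac{4008723}{42646}\right) \left(- \frac{1385058303}{13802}\right) = \frac{5552315075577069}{588600092}$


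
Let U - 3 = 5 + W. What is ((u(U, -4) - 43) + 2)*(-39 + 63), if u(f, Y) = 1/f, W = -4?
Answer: -978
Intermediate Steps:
U = 4 (U = 3 + (5 - 4) = 3 + 1 = 4)
((u(U, -4) - 43) + 2)*(-39 + 63) = ((1/4 - 43) + 2)*(-39 + 63) = ((1/4 - 43) + 2)*24 = (-171/4 + 2)*24 = -163/4*24 = -978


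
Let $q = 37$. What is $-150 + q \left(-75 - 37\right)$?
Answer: $-4294$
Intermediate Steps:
$-150 + q \left(-75 - 37\right) = -150 + 37 \left(-75 - 37\right) = -150 + 37 \left(-112\right) = -150 - 4144 = -4294$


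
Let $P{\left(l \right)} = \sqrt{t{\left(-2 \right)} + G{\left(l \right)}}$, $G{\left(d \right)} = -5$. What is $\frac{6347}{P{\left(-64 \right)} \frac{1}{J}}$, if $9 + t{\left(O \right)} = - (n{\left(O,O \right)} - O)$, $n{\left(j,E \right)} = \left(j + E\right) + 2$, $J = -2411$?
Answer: $\frac{15302617 i \sqrt{14}}{14} \approx 4.0898 \cdot 10^{6} i$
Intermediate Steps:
$n{\left(j,E \right)} = 2 + E + j$ ($n{\left(j,E \right)} = \left(E + j\right) + 2 = 2 + E + j$)
$t{\left(O \right)} = -11 - O$ ($t{\left(O \right)} = -9 - \left(\left(2 + O + O\right) - O\right) = -9 - \left(\left(2 + 2 O\right) - O\right) = -9 - \left(2 + O\right) = -11 - O$)
$P{\left(l \right)} = i \sqrt{14}$ ($P{\left(l \right)} = \sqrt{\left(-11 - -2\right) - 5} = \sqrt{\left(-11 + 2\right) - 5} = \sqrt{-9 - 5} = \sqrt{-14} = i \sqrt{14}$)
$\frac{6347}{P{\left(-64 \right)} \frac{1}{J}} = \frac{6347}{i \sqrt{14} \frac{1}{-2411}} = \frac{6347}{i \sqrt{14} \left(- \frac{1}{2411}\right)} = \frac{6347}{\left(- \frac{1}{2411}\right) i \sqrt{14}} = 6347 \frac{2411 i \sqrt{14}}{14} = \frac{15302617 i \sqrt{14}}{14}$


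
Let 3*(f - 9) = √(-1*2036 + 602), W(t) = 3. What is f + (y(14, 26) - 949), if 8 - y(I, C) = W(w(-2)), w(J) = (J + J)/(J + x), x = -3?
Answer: -935 + I*√1434/3 ≈ -935.0 + 12.623*I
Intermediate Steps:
w(J) = 2*J/(-3 + J) (w(J) = (J + J)/(J - 3) = (2*J)/(-3 + J) = 2*J/(-3 + J))
y(I, C) = 5 (y(I, C) = 8 - 1*3 = 8 - 3 = 5)
f = 9 + I*√1434/3 (f = 9 + √(-1*2036 + 602)/3 = 9 + √(-2036 + 602)/3 = 9 + √(-1434)/3 = 9 + (I*√1434)/3 = 9 + I*√1434/3 ≈ 9.0 + 12.623*I)
f + (y(14, 26) - 949) = (9 + I*√1434/3) + (5 - 949) = (9 + I*√1434/3) - 944 = -935 + I*√1434/3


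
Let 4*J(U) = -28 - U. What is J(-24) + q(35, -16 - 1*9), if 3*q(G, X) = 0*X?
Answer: -1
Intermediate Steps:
q(G, X) = 0 (q(G, X) = (0*X)/3 = (⅓)*0 = 0)
J(U) = -7 - U/4 (J(U) = (-28 - U)/4 = -7 - U/4)
J(-24) + q(35, -16 - 1*9) = (-7 - ¼*(-24)) + 0 = (-7 + 6) + 0 = -1 + 0 = -1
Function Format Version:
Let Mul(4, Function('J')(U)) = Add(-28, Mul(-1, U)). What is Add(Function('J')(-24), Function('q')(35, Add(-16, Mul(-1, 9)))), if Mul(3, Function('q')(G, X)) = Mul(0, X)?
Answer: -1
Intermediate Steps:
Function('q')(G, X) = 0 (Function('q')(G, X) = Mul(Rational(1, 3), Mul(0, X)) = Mul(Rational(1, 3), 0) = 0)
Function('J')(U) = Add(-7, Mul(Rational(-1, 4), U)) (Function('J')(U) = Mul(Rational(1, 4), Add(-28, Mul(-1, U))) = Add(-7, Mul(Rational(-1, 4), U)))
Add(Function('J')(-24), Function('q')(35, Add(-16, Mul(-1, 9)))) = Add(Add(-7, Mul(Rational(-1, 4), -24)), 0) = Add(Add(-7, 6), 0) = Add(-1, 0) = -1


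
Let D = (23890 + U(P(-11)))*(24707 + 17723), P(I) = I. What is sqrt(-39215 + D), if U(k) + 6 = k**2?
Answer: sqrt(1018492935) ≈ 31914.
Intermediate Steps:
U(k) = -6 + k**2
D = 1018532150 (D = (23890 + (-6 + (-11)**2))*(24707 + 17723) = (23890 + (-6 + 121))*42430 = (23890 + 115)*42430 = 24005*42430 = 1018532150)
sqrt(-39215 + D) = sqrt(-39215 + 1018532150) = sqrt(1018492935)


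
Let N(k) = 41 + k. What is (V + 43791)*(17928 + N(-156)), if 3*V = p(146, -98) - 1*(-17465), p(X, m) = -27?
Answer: 2650770343/3 ≈ 8.8359e+8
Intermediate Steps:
V = 17438/3 (V = (-27 - 1*(-17465))/3 = (-27 + 17465)/3 = (1/3)*17438 = 17438/3 ≈ 5812.7)
(V + 43791)*(17928 + N(-156)) = (17438/3 + 43791)*(17928 + (41 - 156)) = 148811*(17928 - 115)/3 = (148811/3)*17813 = 2650770343/3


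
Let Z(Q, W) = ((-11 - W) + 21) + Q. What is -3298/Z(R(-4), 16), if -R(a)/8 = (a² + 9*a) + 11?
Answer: -1649/33 ≈ -49.970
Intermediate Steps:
R(a) = -88 - 72*a - 8*a² (R(a) = -8*((a² + 9*a) + 11) = -8*(11 + a² + 9*a) = -88 - 72*a - 8*a²)
Z(Q, W) = 10 + Q - W (Z(Q, W) = (10 - W) + Q = 10 + Q - W)
-3298/Z(R(-4), 16) = -3298/(10 + (-88 - 72*(-4) - 8*(-4)²) - 1*16) = -3298/(10 + (-88 + 288 - 8*16) - 16) = -3298/(10 + (-88 + 288 - 128) - 16) = -3298/(10 + 72 - 16) = -3298/66 = -3298*1/66 = -1649/33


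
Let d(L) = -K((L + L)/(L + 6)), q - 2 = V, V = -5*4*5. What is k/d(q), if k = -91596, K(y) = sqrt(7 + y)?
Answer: 15266*sqrt(4830)/35 ≈ 30313.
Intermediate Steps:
V = -100 (V = -20*5 = -100)
q = -98 (q = 2 - 100 = -98)
d(L) = -sqrt(7 + 2*L/(6 + L)) (d(L) = -sqrt(7 + (L + L)/(L + 6)) = -sqrt(7 + (2*L)/(6 + L)) = -sqrt(7 + 2*L/(6 + L)))
k/d(q) = -91596*(-sqrt(210)/(420*sqrt(-1/(6 - 98)))) = -91596*(-sqrt(210)/(420*sqrt(-1/(-92)))) = -91596*(-sqrt(4830)/210) = -(-15266)*sqrt(4830)/35 = 15266*sqrt(4830)/35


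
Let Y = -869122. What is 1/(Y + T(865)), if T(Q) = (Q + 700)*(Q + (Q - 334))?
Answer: 1/1315618 ≈ 7.6010e-7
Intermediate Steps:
T(Q) = (-334 + 2*Q)*(700 + Q) (T(Q) = (700 + Q)*(Q + (-334 + Q)) = (700 + Q)*(-334 + 2*Q) = (-334 + 2*Q)*(700 + Q))
1/(Y + T(865)) = 1/(-869122 + (-233800 + 2*865² + 1066*865)) = 1/(-869122 + (-233800 + 2*748225 + 922090)) = 1/(-869122 + (-233800 + 1496450 + 922090)) = 1/(-869122 + 2184740) = 1/1315618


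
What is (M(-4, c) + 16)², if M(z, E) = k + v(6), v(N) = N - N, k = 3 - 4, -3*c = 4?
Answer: 225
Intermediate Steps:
c = -4/3 (c = -⅓*4 = -4/3 ≈ -1.3333)
k = -1
v(N) = 0
M(z, E) = -1 (M(z, E) = -1 + 0 = -1)
(M(-4, c) + 16)² = (-1 + 16)² = 15² = 225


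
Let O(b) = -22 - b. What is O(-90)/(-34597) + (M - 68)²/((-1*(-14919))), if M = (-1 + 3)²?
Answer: 140694820/516152643 ≈ 0.27258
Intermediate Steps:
M = 4 (M = 2² = 4)
O(-90)/(-34597) + (M - 68)²/((-1*(-14919))) = (-22 - 1*(-90))/(-34597) + (4 - 68)²/((-1*(-14919))) = (-22 + 90)*(-1/34597) + (-64)²/14919 = 68*(-1/34597) + 4096*(1/14919) = -68/34597 + 4096/14919 = 140694820/516152643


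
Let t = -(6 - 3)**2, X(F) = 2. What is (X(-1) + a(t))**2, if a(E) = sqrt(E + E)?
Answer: -14 + 12*I*sqrt(2) ≈ -14.0 + 16.971*I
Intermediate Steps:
t = -9 (t = -1*3**2 = -1*9 = -9)
a(E) = sqrt(2)*sqrt(E) (a(E) = sqrt(2*E) = sqrt(2)*sqrt(E))
(X(-1) + a(t))**2 = (2 + sqrt(2)*sqrt(-9))**2 = (2 + sqrt(2)*(3*I))**2 = (2 + 3*I*sqrt(2))**2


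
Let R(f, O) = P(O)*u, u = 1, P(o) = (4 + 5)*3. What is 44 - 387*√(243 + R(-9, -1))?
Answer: 44 - 1161*√30 ≈ -6315.1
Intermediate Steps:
P(o) = 27 (P(o) = 9*3 = 27)
R(f, O) = 27 (R(f, O) = 27*1 = 27)
44 - 387*√(243 + R(-9, -1)) = 44 - 387*√(243 + 27) = 44 - 1161*√30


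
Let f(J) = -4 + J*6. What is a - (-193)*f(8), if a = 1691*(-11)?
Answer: -10109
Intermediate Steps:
a = -18601
f(J) = -4 + 6*J
a - (-193)*f(8) = -18601 - (-193)*(-4 + 6*8) = -18601 - (-193)*(-4 + 48) = -18601 - (-193)*44 = -18601 - 1*(-8492) = -18601 + 8492 = -10109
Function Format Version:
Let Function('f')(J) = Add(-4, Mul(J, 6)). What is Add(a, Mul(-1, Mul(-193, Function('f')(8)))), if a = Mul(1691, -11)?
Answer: -10109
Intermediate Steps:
a = -18601
Function('f')(J) = Add(-4, Mul(6, J))
Add(a, Mul(-1, Mul(-193, Function('f')(8)))) = Add(-18601, Mul(-1, Mul(-193, Add(-4, Mul(6, 8))))) = Add(-18601, Mul(-1, Mul(-193, Add(-4, 48)))) = Add(-18601, Mul(-1, Mul(-193, 44))) = Add(-18601, Mul(-1, -8492)) = Add(-18601, 8492) = -10109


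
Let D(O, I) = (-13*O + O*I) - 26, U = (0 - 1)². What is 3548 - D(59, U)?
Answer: 4282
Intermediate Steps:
U = 1 (U = (-1)² = 1)
D(O, I) = -26 - 13*O + I*O (D(O, I) = (-13*O + I*O) - 26 = -26 - 13*O + I*O)
3548 - D(59, U) = 3548 - (-26 - 13*59 + 1*59) = 3548 - (-26 - 767 + 59) = 3548 - 1*(-734) = 3548 + 734 = 4282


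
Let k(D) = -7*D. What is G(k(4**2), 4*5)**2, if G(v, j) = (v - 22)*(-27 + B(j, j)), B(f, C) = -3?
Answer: 16160400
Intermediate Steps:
G(v, j) = 660 - 30*v (G(v, j) = (v - 22)*(-27 - 3) = (-22 + v)*(-30) = 660 - 30*v)
G(k(4**2), 4*5)**2 = (660 - (-210)*4**2)**2 = (660 - (-210)*16)**2 = (660 - 30*(-112))**2 = (660 + 3360)**2 = 4020**2 = 16160400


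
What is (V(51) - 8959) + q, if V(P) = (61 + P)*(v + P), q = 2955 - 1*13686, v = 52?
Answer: -8154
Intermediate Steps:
q = -10731 (q = 2955 - 13686 = -10731)
V(P) = (52 + P)*(61 + P) (V(P) = (61 + P)*(52 + P) = (52 + P)*(61 + P))
(V(51) - 8959) + q = ((3172 + 51² + 113*51) - 8959) - 10731 = ((3172 + 2601 + 5763) - 8959) - 10731 = (11536 - 8959) - 10731 = 2577 - 10731 = -8154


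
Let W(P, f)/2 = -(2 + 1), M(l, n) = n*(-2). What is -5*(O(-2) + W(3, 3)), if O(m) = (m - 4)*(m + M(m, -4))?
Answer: 210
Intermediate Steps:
M(l, n) = -2*n
O(m) = (-4 + m)*(8 + m) (O(m) = (m - 4)*(m - 2*(-4)) = (-4 + m)*(m + 8) = (-4 + m)*(8 + m))
W(P, f) = -6 (W(P, f) = 2*(-(2 + 1)) = 2*(-1*3) = 2*(-3) = -6)
-5*(O(-2) + W(3, 3)) = -5*((-32 + (-2)**2 + 4*(-2)) - 6) = -5*((-32 + 4 - 8) - 6) = -5*(-36 - 6) = -5*(-42) = 210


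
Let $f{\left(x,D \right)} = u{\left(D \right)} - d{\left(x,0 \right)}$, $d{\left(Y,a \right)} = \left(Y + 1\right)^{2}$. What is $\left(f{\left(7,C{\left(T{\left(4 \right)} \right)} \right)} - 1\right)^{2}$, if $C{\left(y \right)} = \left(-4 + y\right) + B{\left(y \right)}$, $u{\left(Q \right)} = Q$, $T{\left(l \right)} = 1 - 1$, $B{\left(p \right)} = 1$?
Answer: $4624$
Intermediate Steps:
$T{\left(l \right)} = 0$
$d{\left(Y,a \right)} = \left(1 + Y\right)^{2}$
$C{\left(y \right)} = -3 + y$ ($C{\left(y \right)} = \left(-4 + y\right) + 1 = -3 + y$)
$f{\left(x,D \right)} = D - \left(1 + x\right)^{2}$
$\left(f{\left(7,C{\left(T{\left(4 \right)} \right)} \right)} - 1\right)^{2} = \left(\left(\left(-3 + 0\right) - \left(1 + 7\right)^{2}\right) - 1\right)^{2} = \left(\left(-3 - 8^{2}\right) - 1\right)^{2} = \left(\left(-3 - 64\right) - 1\right)^{2} = \left(-67 - 1\right)^{2} = \left(-68\right)^{2} = 4624$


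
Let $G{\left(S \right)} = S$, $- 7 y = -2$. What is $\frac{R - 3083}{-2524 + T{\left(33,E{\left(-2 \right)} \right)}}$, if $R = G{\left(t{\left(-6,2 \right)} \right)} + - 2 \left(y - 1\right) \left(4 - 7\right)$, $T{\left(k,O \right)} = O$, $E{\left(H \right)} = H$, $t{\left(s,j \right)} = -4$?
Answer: $\frac{7213}{5894} \approx 1.2238$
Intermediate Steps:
$y = \frac{2}{7}$ ($y = \left(- \frac{1}{7}\right) \left(-2\right) = \frac{2}{7} \approx 0.28571$)
$R = - \frac{58}{7}$ ($R = -4 + - 2 \left(\frac{2}{7} - 1\right) \left(4 - 7\right) = -4 + \left(-2\right) \left(- \frac{5}{7}\right) \left(-3\right) = -4 + \frac{10}{7} \left(-3\right) = -4 - \frac{30}{7} = - \frac{58}{7} \approx -8.2857$)
$\frac{R - 3083}{-2524 + T{\left(33,E{\left(-2 \right)} \right)}} = \frac{- \frac{58}{7} - 3083}{-2524 - 2} = - \frac{21639}{7 \left(-2526\right)} = \left(- \frac{21639}{7}\right) \left(- \frac{1}{2526}\right) = \frac{7213}{5894}$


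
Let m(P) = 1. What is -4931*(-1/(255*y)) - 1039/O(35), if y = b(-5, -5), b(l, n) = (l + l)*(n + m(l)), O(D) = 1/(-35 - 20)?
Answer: 582883931/10200 ≈ 57146.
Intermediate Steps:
O(D) = -1/55 (O(D) = 1/(-55) = -1/55)
b(l, n) = 2*l*(1 + n) (b(l, n) = (l + l)*(n + 1) = (2*l)*(1 + n) = 2*l*(1 + n))
y = 40 (y = 2*(-5)*(1 - 5) = 2*(-5)*(-4) = 40)
-4931*(-1/(255*y)) - 1039/O(35) = -4931/((17*40)*(-15)) - 1039/(-1/55) = -4931/(680*(-15)) - 1039*(-55) = -4931/(-10200) + 57145 = -4931*(-1/10200) + 57145 = 4931/10200 + 57145 = 582883931/10200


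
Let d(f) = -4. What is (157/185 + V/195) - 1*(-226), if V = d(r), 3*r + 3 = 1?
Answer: 327313/1443 ≈ 226.83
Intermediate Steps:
r = -⅔ (r = -1 + (⅓)*1 = -1 + ⅓ = -⅔ ≈ -0.66667)
V = -4
(157/185 + V/195) - 1*(-226) = (157/185 - 4/195) - 1*(-226) = (157*(1/185) - 4*1/195) + 226 = (157/185 - 4/195) + 226 = 1195/1443 + 226 = 327313/1443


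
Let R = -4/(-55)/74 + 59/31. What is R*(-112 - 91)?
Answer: -24385781/63085 ≈ -386.55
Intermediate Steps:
R = 120127/63085 (R = -4*(-1/55)*(1/74) + 59*(1/31) = (4/55)*(1/74) + 59/31 = 2/2035 + 59/31 = 120127/63085 ≈ 1.9042)
R*(-112 - 91) = 120127*(-112 - 91)/63085 = (120127/63085)*(-203) = -24385781/63085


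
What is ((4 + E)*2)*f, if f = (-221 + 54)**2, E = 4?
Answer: 446224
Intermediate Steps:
f = 27889 (f = (-167)**2 = 27889)
((4 + E)*2)*f = ((4 + 4)*2)*27889 = (8*2)*27889 = 16*27889 = 446224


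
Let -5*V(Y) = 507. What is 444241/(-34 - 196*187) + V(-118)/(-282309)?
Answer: -209015854181/17261313290 ≈ -12.109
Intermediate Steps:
V(Y) = -507/5 (V(Y) = -1/5*507 = -507/5)
444241/(-34 - 196*187) + V(-118)/(-282309) = 444241/(-34 - 196*187) - 507/5/(-282309) = 444241/(-34 - 36652) - 507/5*(-1/282309) = 444241/(-36686) + 169/470515 = 444241*(-1/36686) + 169/470515 = -444241/36686 + 169/470515 = -209015854181/17261313290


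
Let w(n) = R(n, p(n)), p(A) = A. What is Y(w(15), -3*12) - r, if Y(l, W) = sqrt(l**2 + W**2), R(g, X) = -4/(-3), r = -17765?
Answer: 17765 + 4*sqrt(730)/3 ≈ 17801.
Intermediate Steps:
R(g, X) = 4/3 (R(g, X) = -4*(-1/3) = 4/3)
w(n) = 4/3
Y(l, W) = sqrt(W**2 + l**2)
Y(w(15), -3*12) - r = sqrt((-3*12)**2 + (4/3)**2) - 1*(-17765) = sqrt((-36)**2 + 16/9) + 17765 = sqrt(1296 + 16/9) + 17765 = sqrt(11680/9) + 17765 = 4*sqrt(730)/3 + 17765 = 17765 + 4*sqrt(730)/3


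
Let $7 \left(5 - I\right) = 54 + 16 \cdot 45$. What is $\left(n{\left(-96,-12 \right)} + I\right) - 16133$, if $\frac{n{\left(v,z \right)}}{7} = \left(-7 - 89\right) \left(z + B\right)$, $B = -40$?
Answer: $\frac{130938}{7} \approx 18705.0$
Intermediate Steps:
$n{\left(v,z \right)} = 26880 - 672 z$ ($n{\left(v,z \right)} = 7 \left(-7 - 89\right) \left(z - 40\right) = 7 \left(- 96 \left(-40 + z\right)\right) = 7 \left(3840 - 96 z\right) = 26880 - 672 z$)
$I = - \frac{739}{7}$ ($I = 5 - \frac{54 + 16 \cdot 45}{7} = 5 - \frac{54 + 720}{7} = 5 - \frac{774}{7} = - \frac{739}{7} \approx -105.57$)
$\left(n{\left(-96,-12 \right)} + I\right) - 16133 = \left(\left(26880 - -8064\right) - \frac{739}{7}\right) - 16133 = \left(\left(26880 + 8064\right) - \frac{739}{7}\right) - 16133 = \left(34944 - \frac{739}{7}\right) - 16133 = \frac{243869}{7} - 16133 = \frac{130938}{7}$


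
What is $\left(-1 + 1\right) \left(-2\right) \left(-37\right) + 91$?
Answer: $91$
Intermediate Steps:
$\left(-1 + 1\right) \left(-2\right) \left(-37\right) + 91 = 0 \left(-2\right) \left(-37\right) + 91 = 0 \left(-37\right) + 91 = 0 + 91 = 91$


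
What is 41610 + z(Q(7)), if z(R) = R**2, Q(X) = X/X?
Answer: 41611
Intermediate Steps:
Q(X) = 1
41610 + z(Q(7)) = 41610 + 1**2 = 41610 + 1 = 41611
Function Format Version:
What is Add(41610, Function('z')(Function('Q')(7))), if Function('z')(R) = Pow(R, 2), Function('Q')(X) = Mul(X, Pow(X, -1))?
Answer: 41611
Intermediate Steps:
Function('Q')(X) = 1
Add(41610, Function('z')(Function('Q')(7))) = Add(41610, Pow(1, 2)) = Add(41610, 1) = 41611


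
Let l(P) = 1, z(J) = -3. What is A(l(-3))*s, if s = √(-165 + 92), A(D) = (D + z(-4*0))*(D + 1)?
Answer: -4*I*√73 ≈ -34.176*I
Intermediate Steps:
A(D) = (1 + D)*(-3 + D) (A(D) = (D - 3)*(D + 1) = (-3 + D)*(1 + D) = (1 + D)*(-3 + D))
s = I*√73 (s = √(-73) = I*√73 ≈ 8.544*I)
A(l(-3))*s = (-3 + 1² - 2*1)*(I*√73) = (-3 + 1 - 2)*(I*√73) = -4*I*√73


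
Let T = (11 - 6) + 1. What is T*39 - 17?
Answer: 217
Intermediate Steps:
T = 6 (T = 5 + 1 = 6)
T*39 - 17 = 6*39 - 17 = 234 - 17 = 217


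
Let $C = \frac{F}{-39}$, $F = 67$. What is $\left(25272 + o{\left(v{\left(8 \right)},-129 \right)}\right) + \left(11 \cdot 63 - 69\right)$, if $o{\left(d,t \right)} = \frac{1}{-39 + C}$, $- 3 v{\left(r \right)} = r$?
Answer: $\frac{41122809}{1588} \approx 25896.0$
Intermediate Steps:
$v{\left(r \right)} = - \frac{r}{3}$
$C = - \frac{67}{39}$ ($C = \frac{67}{-39} = 67 \left(- \frac{1}{39}\right) = - \frac{67}{39} \approx -1.7179$)
$o{\left(d,t \right)} = - \frac{39}{1588}$ ($o{\left(d,t \right)} = \frac{1}{-39 - \frac{67}{39}} = \frac{1}{- \frac{1588}{39}} = - \frac{39}{1588}$)
$\left(25272 + o{\left(v{\left(8 \right)},-129 \right)}\right) + \left(11 \cdot 63 - 69\right) = \left(25272 - \frac{39}{1588}\right) + \left(11 \cdot 63 - 69\right) = \frac{40131897}{1588} + \left(693 - 69\right) = \frac{40131897}{1588} + 624 = \frac{41122809}{1588}$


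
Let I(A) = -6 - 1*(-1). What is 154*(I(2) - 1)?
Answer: -924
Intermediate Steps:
I(A) = -5 (I(A) = -6 + 1 = -5)
154*(I(2) - 1) = 154*(-5 - 1) = 154*(-6) = -924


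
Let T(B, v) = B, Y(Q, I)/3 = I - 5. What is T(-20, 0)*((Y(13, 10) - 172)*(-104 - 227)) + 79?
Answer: -1039261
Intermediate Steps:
Y(Q, I) = -15 + 3*I (Y(Q, I) = 3*(I - 5) = 3*(-5 + I) = -15 + 3*I)
T(-20, 0)*((Y(13, 10) - 172)*(-104 - 227)) + 79 = -20*((-15 + 3*10) - 172)*(-104 - 227) + 79 = -20*((-15 + 30) - 172)*(-331) + 79 = -20*(15 - 172)*(-331) + 79 = -(-3140)*(-331) + 79 = -20*51967 + 79 = -1039340 + 79 = -1039261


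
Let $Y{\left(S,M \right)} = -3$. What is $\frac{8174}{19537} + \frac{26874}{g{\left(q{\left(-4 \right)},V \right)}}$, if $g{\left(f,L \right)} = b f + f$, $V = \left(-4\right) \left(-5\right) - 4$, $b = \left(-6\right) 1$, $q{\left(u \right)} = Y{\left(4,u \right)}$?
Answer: $\frac{175053316}{97685} \approx 1792.0$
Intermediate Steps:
$q{\left(u \right)} = -3$
$b = -6$
$V = 16$ ($V = 20 - 4 = 16$)
$g{\left(f,L \right)} = - 5 f$ ($g{\left(f,L \right)} = - 6 f + f = - 5 f$)
$\frac{8174}{19537} + \frac{26874}{g{\left(q{\left(-4 \right)},V \right)}} = \frac{8174}{19537} + \frac{26874}{\left(-5\right) \left(-3\right)} = 8174 \cdot \frac{1}{19537} + \frac{26874}{15} = \frac{8174}{19537} + 26874 \cdot \frac{1}{15} = \frac{8174}{19537} + \frac{8958}{5} = \frac{175053316}{97685}$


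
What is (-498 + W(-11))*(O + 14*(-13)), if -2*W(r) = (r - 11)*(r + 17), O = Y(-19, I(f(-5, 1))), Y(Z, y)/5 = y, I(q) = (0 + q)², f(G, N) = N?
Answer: 76464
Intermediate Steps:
I(q) = q²
Y(Z, y) = 5*y
O = 5 (O = 5*1² = 5*1 = 5)
W(r) = -(-11 + r)*(17 + r)/2 (W(r) = -(r - 11)*(r + 17)/2 = -(-11 + r)*(17 + r)/2)
(-498 + W(-11))*(O + 14*(-13)) = (-498 + (187/2 - 3*(-11) - ½*(-11)²))*(5 + 14*(-13)) = (-498 + (187/2 + 33 - ½*121))*(5 - 182) = (-498 + (187/2 + 33 - 121/2))*(-177) = (-498 + 66)*(-177) = -432*(-177) = 76464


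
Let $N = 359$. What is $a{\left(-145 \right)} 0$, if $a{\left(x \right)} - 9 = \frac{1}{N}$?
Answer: $0$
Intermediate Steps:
$a{\left(x \right)} = \frac{3232}{359}$ ($a{\left(x \right)} = 9 + \frac{1}{359} = \frac{3232}{359}$)
$a{\left(-145 \right)} 0 = \frac{3232}{359} \cdot 0 = 0$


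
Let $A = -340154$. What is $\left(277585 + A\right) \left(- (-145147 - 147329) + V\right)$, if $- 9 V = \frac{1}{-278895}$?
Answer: $- \frac{45933832914698989}{2510055} \approx -1.83 \cdot 10^{10}$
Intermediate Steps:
$V = \frac{1}{2510055}$ ($V = - \frac{1}{9 \left(-278895\right)} = \left(- \frac{1}{9}\right) \left(- \frac{1}{278895}\right) = \frac{1}{2510055} \approx 3.984 \cdot 10^{-7}$)
$\left(277585 + A\right) \left(- (-145147 - 147329) + V\right) = \left(277585 - 340154\right) \left(- (-145147 - 147329) + \frac{1}{2510055}\right) = - 62569 \left(- (-145147 - 147329) + \frac{1}{2510055}\right) = - 62569 \left(\left(-1\right) \left(-292476\right) + \frac{1}{2510055}\right) = - 62569 \left(292476 + \frac{1}{2510055}\right) = \left(-62569\right) \frac{734130846181}{2510055} = - \frac{45933832914698989}{2510055}$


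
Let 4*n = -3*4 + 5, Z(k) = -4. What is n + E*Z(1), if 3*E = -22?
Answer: 331/12 ≈ 27.583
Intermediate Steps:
n = -7/4 (n = (-3*4 + 5)/4 = (-12 + 5)/4 = (¼)*(-7) = -7/4 ≈ -1.7500)
E = -22/3 (E = (⅓)*(-22) = -22/3 ≈ -7.3333)
n + E*Z(1) = -7/4 - 22/3*(-4) = -7/4 + 88/3 = 331/12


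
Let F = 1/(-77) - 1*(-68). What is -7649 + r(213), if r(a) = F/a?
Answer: -41815338/5467 ≈ -7648.7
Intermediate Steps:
F = 5235/77 (F = -1/77 + 68 = 5235/77 ≈ 67.987)
r(a) = 5235/(77*a)
-7649 + r(213) = -7649 + (5235/77)/213 = -7649 + (5235/77)*(1/213) = -7649 + 1745/5467 = -41815338/5467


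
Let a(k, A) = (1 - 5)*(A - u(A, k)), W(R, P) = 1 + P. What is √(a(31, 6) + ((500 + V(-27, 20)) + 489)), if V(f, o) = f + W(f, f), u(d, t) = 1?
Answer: 2*√229 ≈ 30.266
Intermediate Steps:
V(f, o) = 1 + 2*f (V(f, o) = f + (1 + f) = 1 + 2*f)
a(k, A) = 4 - 4*A (a(k, A) = (1 - 5)*(A - 1*1) = -4*(A - 1) = -4*(-1 + A) = 4 - 4*A)
√(a(31, 6) + ((500 + V(-27, 20)) + 489)) = √((4 - 4*6) + ((500 + (1 + 2*(-27))) + 489)) = √((4 - 24) + ((500 + (1 - 54)) + 489)) = √(-20 + ((500 - 53) + 489)) = √(-20 + (447 + 489)) = √(-20 + 936) = √916 = 2*√229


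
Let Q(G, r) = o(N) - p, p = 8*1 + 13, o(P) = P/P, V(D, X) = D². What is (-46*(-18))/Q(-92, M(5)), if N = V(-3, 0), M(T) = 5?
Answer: -207/5 ≈ -41.400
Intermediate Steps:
N = 9 (N = (-3)² = 9)
o(P) = 1
p = 21 (p = 8 + 13 = 21)
Q(G, r) = -20 (Q(G, r) = 1 - 1*21 = 1 - 21 = -20)
(-46*(-18))/Q(-92, M(5)) = -46*(-18)/(-20) = 828*(-1/20) = -207/5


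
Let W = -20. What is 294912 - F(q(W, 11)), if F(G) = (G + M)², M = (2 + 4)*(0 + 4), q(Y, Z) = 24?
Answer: 292608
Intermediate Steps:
M = 24 (M = 6*4 = 24)
F(G) = (24 + G)² (F(G) = (G + 24)² = (24 + G)²)
294912 - F(q(W, 11)) = 294912 - (24 + 24)² = 294912 - 1*48² = 294912 - 1*2304 = 294912 - 2304 = 292608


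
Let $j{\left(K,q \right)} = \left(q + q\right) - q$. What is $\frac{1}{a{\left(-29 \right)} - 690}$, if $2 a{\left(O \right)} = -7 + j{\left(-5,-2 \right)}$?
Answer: $- \frac{2}{1389} \approx -0.0014399$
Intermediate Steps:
$j{\left(K,q \right)} = q$ ($j{\left(K,q \right)} = 2 q - q = q$)
$a{\left(O \right)} = - \frac{9}{2}$ ($a{\left(O \right)} = \frac{-7 - 2}{2} = \frac{1}{2} \left(-9\right) = - \frac{9}{2}$)
$\frac{1}{a{\left(-29 \right)} - 690} = \frac{1}{- \frac{9}{2} - 690} = \frac{1}{- \frac{1389}{2}} = - \frac{2}{1389}$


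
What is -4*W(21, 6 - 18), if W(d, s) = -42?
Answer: 168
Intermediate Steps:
-4*W(21, 6 - 18) = -4*(-42) = 168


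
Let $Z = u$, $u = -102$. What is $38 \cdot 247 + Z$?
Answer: $9284$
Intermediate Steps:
$Z = -102$
$38 \cdot 247 + Z = 38 \cdot 247 - 102 = 9386 - 102 = 9284$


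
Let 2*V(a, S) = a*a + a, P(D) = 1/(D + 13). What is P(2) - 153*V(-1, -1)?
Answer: 1/15 ≈ 0.066667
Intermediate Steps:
P(D) = 1/(13 + D)
V(a, S) = a/2 + a²/2 (V(a, S) = (a*a + a)/2 = (a² + a)/2 = (a + a²)/2 = a/2 + a²/2)
P(2) - 153*V(-1, -1) = 1/(13 + 2) - 153*(-1)*(1 - 1)/2 = 1/15 - 153*(-1)*0/2 = 1/15 - 153*0 = 1/15 + 0 = 1/15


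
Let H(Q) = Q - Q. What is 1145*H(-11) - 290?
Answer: -290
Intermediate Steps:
H(Q) = 0
1145*H(-11) - 290 = 1145*0 - 290 = 0 - 290 = -290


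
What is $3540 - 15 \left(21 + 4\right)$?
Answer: $3165$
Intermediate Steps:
$3540 - 15 \left(21 + 4\right) = 3540 - 375 = 3165$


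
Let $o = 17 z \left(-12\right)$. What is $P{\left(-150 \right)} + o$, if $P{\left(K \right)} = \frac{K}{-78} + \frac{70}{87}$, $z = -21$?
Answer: $\frac{4848289}{1131} \approx 4286.7$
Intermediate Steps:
$o = 4284$ ($o = 17 \left(-21\right) \left(-12\right) = \left(-357\right) \left(-12\right) = 4284$)
$P{\left(K \right)} = \frac{70}{87} - \frac{K}{78}$ ($P{\left(K \right)} = K \left(- \frac{1}{78}\right) + 70 \cdot \frac{1}{87} = - \frac{K}{78} + \frac{70}{87} = \frac{70}{87} - \frac{K}{78}$)
$P{\left(-150 \right)} + o = \left(\frac{70}{87} - - \frac{25}{13}\right) + 4284 = \left(\frac{70}{87} + \frac{25}{13}\right) + 4284 = \frac{3085}{1131} + 4284 = \frac{4848289}{1131}$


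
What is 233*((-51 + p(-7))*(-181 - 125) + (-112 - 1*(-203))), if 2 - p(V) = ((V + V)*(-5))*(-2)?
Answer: -6466915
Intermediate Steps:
p(V) = 2 - 20*V (p(V) = 2 - (V + V)*(-5)*(-2) = 2 - (2*V)*(-5)*(-2) = 2 - (-10*V)*(-2) = 2 - 20*V)
233*((-51 + p(-7))*(-181 - 125) + (-112 - 1*(-203))) = 233*((-51 + (2 - 20*(-7)))*(-181 - 125) + (-112 - 1*(-203))) = 233*((-51 + (2 + 140))*(-306) + (-112 + 203)) = 233*((-51 + 142)*(-306) + 91) = 233*(91*(-306) + 91) = 233*(-27846 + 91) = 233*(-27755) = -6466915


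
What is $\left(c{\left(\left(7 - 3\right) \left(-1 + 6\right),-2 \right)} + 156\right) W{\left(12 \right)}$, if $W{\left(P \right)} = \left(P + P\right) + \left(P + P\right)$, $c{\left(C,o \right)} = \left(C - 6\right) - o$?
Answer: $8256$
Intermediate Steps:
$c{\left(C,o \right)} = -6 + C - o$ ($c{\left(C,o \right)} = \left(C - 6\right) - o = \left(-6 + C\right) - o = -6 + C - o$)
$W{\left(P \right)} = 4 P$ ($W{\left(P \right)} = 2 P + 2 P = 4 P$)
$\left(c{\left(\left(7 - 3\right) \left(-1 + 6\right),-2 \right)} + 156\right) W{\left(12 \right)} = \left(\left(-6 + \left(7 - 3\right) \left(-1 + 6\right) - -2\right) + 156\right) 4 \cdot 12 = \left(\left(-6 + 4 \cdot 5 + 2\right) + 156\right) 48 = \left(\left(-6 + 20 + 2\right) + 156\right) 48 = \left(16 + 156\right) 48 = 172 \cdot 48 = 8256$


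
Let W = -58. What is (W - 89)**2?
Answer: 21609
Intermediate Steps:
(W - 89)**2 = (-58 - 89)**2 = (-147)**2 = 21609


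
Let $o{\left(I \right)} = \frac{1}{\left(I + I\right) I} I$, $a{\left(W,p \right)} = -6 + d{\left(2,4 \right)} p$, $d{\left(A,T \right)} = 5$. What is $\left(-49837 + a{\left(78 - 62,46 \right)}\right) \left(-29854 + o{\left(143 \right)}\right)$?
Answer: $\frac{423607849959}{286} \approx 1.4811 \cdot 10^{9}$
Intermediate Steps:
$a{\left(W,p \right)} = -6 + 5 p$
$o{\left(I \right)} = \frac{1}{2 I}$ ($o{\left(I \right)} = \frac{1}{2 I I} I = \frac{\frac{1}{2} \frac{1}{I}}{I} I = \frac{1}{2 I^{2}} I = \frac{1}{2 I}$)
$\left(-49837 + a{\left(78 - 62,46 \right)}\right) \left(-29854 + o{\left(143 \right)}\right) = \left(-49837 + \left(-6 + 5 \cdot 46\right)\right) \left(-29854 + \frac{1}{2 \cdot 143}\right) = \left(-49837 + \left(-6 + 230\right)\right) \left(-29854 + \frac{1}{2} \cdot \frac{1}{143}\right) = \left(-49837 + 224\right) \left(-29854 + \frac{1}{286}\right) = \left(-49613\right) \left(- \frac{8538243}{286}\right) = \frac{423607849959}{286}$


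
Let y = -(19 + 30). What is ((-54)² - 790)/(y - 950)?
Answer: -2126/999 ≈ -2.1281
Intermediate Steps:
y = -49 (y = -1*49 = -49)
((-54)² - 790)/(y - 950) = ((-54)² - 790)/(-49 - 950) = (2916 - 790)/(-999) = 2126*(-1/999) = -2126/999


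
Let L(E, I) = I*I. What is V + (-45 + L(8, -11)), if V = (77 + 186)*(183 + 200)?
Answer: 100805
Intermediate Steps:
L(E, I) = I²
V = 100729 (V = 263*383 = 100729)
V + (-45 + L(8, -11)) = 100729 + (-45 + (-11)²) = 100729 + (-45 + 121) = 100729 + 76 = 100805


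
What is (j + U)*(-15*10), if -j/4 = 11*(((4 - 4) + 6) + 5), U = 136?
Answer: 52200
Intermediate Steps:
j = -484 (j = -44*(((4 - 4) + 6) + 5) = -44*((0 + 6) + 5) = -44*(6 + 5) = -44*11 = -4*121 = -484)
(j + U)*(-15*10) = (-484 + 136)*(-15*10) = -348*(-150) = 52200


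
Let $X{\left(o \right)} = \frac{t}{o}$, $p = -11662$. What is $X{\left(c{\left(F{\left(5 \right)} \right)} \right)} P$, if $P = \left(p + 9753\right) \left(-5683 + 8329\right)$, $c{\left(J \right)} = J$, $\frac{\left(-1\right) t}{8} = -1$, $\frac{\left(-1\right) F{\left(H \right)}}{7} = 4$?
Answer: $1443204$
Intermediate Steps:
$F{\left(H \right)} = -28$ ($F{\left(H \right)} = \left(-7\right) 4 = -28$)
$t = 8$ ($t = \left(-8\right) \left(-1\right) = 8$)
$P = -5051214$ ($P = \left(-11662 + 9753\right) \left(-5683 + 8329\right) = \left(-1909\right) 2646 = -5051214$)
$X{\left(o \right)} = \frac{8}{o}$
$X{\left(c{\left(F{\left(5 \right)} \right)} \right)} P = \frac{8}{-28} \left(-5051214\right) = 8 \left(- \frac{1}{28}\right) \left(-5051214\right) = \left(- \frac{2}{7}\right) \left(-5051214\right) = 1443204$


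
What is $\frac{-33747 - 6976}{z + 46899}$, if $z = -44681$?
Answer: $- \frac{40723}{2218} \approx -18.36$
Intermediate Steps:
$\frac{-33747 - 6976}{z + 46899} = \frac{-33747 - 6976}{-44681 + 46899} = - \frac{40723}{2218}$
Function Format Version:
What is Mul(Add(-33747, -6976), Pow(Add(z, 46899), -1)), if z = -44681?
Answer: Rational(-40723, 2218) ≈ -18.360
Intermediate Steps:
Mul(Add(-33747, -6976), Pow(Add(z, 46899), -1)) = Mul(Add(-33747, -6976), Pow(Add(-44681, 46899), -1)) = Mul(-40723, Pow(2218, -1)) = Mul(-40723, Rational(1, 2218)) = Rational(-40723, 2218)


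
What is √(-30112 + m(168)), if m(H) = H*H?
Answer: 4*I*√118 ≈ 43.451*I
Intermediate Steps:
m(H) = H²
√(-30112 + m(168)) = √(-30112 + 168²) = √(-30112 + 28224) = √(-1888) = 4*I*√118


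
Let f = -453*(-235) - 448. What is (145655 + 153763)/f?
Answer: 299418/106007 ≈ 2.8245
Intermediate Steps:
f = 106007 (f = 106455 - 448 = 106007)
(145655 + 153763)/f = (145655 + 153763)/106007 = 299418*(1/106007) = 299418/106007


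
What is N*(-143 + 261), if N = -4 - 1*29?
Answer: -3894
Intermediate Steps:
N = -33 (N = -4 - 29 = -33)
N*(-143 + 261) = -33*(-143 + 261) = -33*118 = -3894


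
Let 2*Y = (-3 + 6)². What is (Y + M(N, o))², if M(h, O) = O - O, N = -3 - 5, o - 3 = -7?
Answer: 81/4 ≈ 20.250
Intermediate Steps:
o = -4 (o = 3 - 7 = -4)
N = -8
M(h, O) = 0
Y = 9/2 (Y = (-3 + 6)²/2 = (½)*3² = (½)*9 = 9/2 ≈ 4.5000)
(Y + M(N, o))² = (9/2 + 0)² = (9/2)² = 81/4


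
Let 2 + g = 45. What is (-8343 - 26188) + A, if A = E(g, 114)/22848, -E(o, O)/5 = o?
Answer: -788964503/22848 ≈ -34531.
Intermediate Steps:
g = 43 (g = -2 + 45 = 43)
E(o, O) = -5*o
A = -215/22848 (A = -5*43/22848 = -215*1/22848 = -215/22848 ≈ -0.0094100)
(-8343 - 26188) + A = (-8343 - 26188) - 215/22848 = -34531 - 215/22848 = -788964503/22848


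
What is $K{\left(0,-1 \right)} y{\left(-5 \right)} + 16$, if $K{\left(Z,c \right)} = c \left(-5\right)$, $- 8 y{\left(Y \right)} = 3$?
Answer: $\frac{113}{8} \approx 14.125$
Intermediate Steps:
$y{\left(Y \right)} = - \frac{3}{8}$ ($y{\left(Y \right)} = \left(- \frac{1}{8}\right) 3 = - \frac{3}{8}$)
$K{\left(Z,c \right)} = - 5 c$
$K{\left(0,-1 \right)} y{\left(-5 \right)} + 16 = \left(-5\right) \left(-1\right) \left(- \frac{3}{8}\right) + 16 = 5 \left(- \frac{3}{8}\right) + 16 = - \frac{15}{8} + 16 = \frac{113}{8}$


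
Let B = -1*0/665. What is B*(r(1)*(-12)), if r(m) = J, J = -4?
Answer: 0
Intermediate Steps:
B = 0 (B = 0*(1/665) = 0)
r(m) = -4
B*(r(1)*(-12)) = 0*(-4*(-12)) = 0*48 = 0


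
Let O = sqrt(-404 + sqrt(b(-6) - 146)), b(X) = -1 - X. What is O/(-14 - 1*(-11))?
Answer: -sqrt(-404 + I*sqrt(141))/3 ≈ -0.098451 - 6.7006*I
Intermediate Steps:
O = sqrt(-404 + I*sqrt(141)) (O = sqrt(-404 + sqrt((-1 - 1*(-6)) - 146)) = sqrt(-404 + sqrt((-1 + 6) - 146)) = sqrt(-404 + sqrt(5 - 146)) = sqrt(-404 + sqrt(-141)) = sqrt(-404 + I*sqrt(141)) ≈ 0.2954 + 20.102*I)
O/(-14 - 1*(-11)) = sqrt(-404 + I*sqrt(141))/(-14 - 1*(-11)) = sqrt(-404 + I*sqrt(141))/(-14 + 11) = sqrt(-404 + I*sqrt(141))/(-3) = sqrt(-404 + I*sqrt(141))*(-1/3) = -sqrt(-404 + I*sqrt(141))/3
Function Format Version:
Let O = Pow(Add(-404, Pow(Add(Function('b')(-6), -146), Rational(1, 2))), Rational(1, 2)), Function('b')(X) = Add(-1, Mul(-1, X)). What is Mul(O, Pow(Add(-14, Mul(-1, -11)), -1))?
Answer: Mul(Rational(-1, 3), Pow(Add(-404, Mul(I, Pow(141, Rational(1, 2)))), Rational(1, 2))) ≈ Add(-0.098451, Mul(-6.7006, I))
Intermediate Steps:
O = Pow(Add(-404, Mul(I, Pow(141, Rational(1, 2)))), Rational(1, 2)) (O = Pow(Add(-404, Pow(Add(Add(-1, Mul(-1, -6)), -146), Rational(1, 2))), Rational(1, 2)) = Pow(Add(-404, Pow(Add(Add(-1, 6), -146), Rational(1, 2))), Rational(1, 2)) = Pow(Add(-404, Pow(Add(5, -146), Rational(1, 2))), Rational(1, 2)) = Pow(Add(-404, Pow(-141, Rational(1, 2))), Rational(1, 2)) = Pow(Add(-404, Mul(I, Pow(141, Rational(1, 2)))), Rational(1, 2)) ≈ Add(0.2954, Mul(20.102, I)))
Mul(O, Pow(Add(-14, Mul(-1, -11)), -1)) = Mul(Pow(Add(-404, Mul(I, Pow(141, Rational(1, 2)))), Rational(1, 2)), Pow(Add(-14, Mul(-1, -11)), -1)) = Mul(Pow(Add(-404, Mul(I, Pow(141, Rational(1, 2)))), Rational(1, 2)), Pow(Add(-14, 11), -1)) = Mul(Pow(Add(-404, Mul(I, Pow(141, Rational(1, 2)))), Rational(1, 2)), Pow(-3, -1)) = Mul(Pow(Add(-404, Mul(I, Pow(141, Rational(1, 2)))), Rational(1, 2)), Rational(-1, 3)) = Mul(Rational(-1, 3), Pow(Add(-404, Mul(I, Pow(141, Rational(1, 2)))), Rational(1, 2)))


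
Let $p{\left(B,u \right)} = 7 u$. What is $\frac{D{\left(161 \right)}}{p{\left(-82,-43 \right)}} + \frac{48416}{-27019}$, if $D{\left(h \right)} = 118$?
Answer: $- \frac{17761458}{8132719} \approx -2.184$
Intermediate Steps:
$\frac{D{\left(161 \right)}}{p{\left(-82,-43 \right)}} + \frac{48416}{-27019} = \frac{118}{7 \left(-43\right)} + \frac{48416}{-27019} = \frac{118}{-301} + 48416 \left(- \frac{1}{27019}\right) = 118 \left(- \frac{1}{301}\right) - \frac{48416}{27019} = - \frac{118}{301} - \frac{48416}{27019} = - \frac{17761458}{8132719}$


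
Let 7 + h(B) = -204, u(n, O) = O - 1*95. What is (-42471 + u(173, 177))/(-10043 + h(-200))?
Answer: 42389/10254 ≈ 4.1339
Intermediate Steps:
u(n, O) = -95 + O (u(n, O) = O - 95 = -95 + O)
h(B) = -211 (h(B) = -7 - 204 = -211)
(-42471 + u(173, 177))/(-10043 + h(-200)) = (-42471 + (-95 + 177))/(-10043 - 211) = (-42471 + 82)/(-10254) = -42389*(-1/10254) = 42389/10254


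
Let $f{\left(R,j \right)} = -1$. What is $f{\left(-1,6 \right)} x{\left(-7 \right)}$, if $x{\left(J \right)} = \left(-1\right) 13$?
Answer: $13$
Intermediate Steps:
$x{\left(J \right)} = -13$
$f{\left(-1,6 \right)} x{\left(-7 \right)} = \left(-1\right) \left(-13\right) = 13$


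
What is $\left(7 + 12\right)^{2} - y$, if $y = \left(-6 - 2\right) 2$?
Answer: $377$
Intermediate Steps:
$y = -16$ ($y = \left(-8\right) 2 = -16$)
$\left(7 + 12\right)^{2} - y = \left(7 + 12\right)^{2} - -16 = 19^{2} + 16 = 361 + 16 = 377$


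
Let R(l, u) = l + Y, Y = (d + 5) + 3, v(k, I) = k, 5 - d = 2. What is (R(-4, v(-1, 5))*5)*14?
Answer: 490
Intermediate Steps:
d = 3 (d = 5 - 1*2 = 5 - 2 = 3)
Y = 11 (Y = (3 + 5) + 3 = 8 + 3 = 11)
R(l, u) = 11 + l (R(l, u) = l + 11 = 11 + l)
(R(-4, v(-1, 5))*5)*14 = ((11 - 4)*5)*14 = (7*5)*14 = 35*14 = 490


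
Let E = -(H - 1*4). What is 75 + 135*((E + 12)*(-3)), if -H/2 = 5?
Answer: -10455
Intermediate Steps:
H = -10 (H = -2*5 = -10)
E = 14 (E = -(-10 - 1*4) = -(-10 - 4) = -1*(-14) = 14)
75 + 135*((E + 12)*(-3)) = 75 + 135*((14 + 12)*(-3)) = 75 + 135*(26*(-3)) = 75 + 135*(-78) = 75 - 10530 = -10455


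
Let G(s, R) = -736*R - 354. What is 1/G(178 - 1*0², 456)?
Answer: -1/335970 ≈ -2.9765e-6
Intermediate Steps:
G(s, R) = -354 - 736*R
1/G(178 - 1*0², 456) = 1/(-354 - 736*456) = 1/(-354 - 335616) = 1/(-335970) = -1/335970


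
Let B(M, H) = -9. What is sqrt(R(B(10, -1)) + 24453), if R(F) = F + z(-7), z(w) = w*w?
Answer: sqrt(24493) ≈ 156.50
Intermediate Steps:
z(w) = w**2
R(F) = 49 + F (R(F) = F + (-7)**2 = F + 49 = 49 + F)
sqrt(R(B(10, -1)) + 24453) = sqrt((49 - 9) + 24453) = sqrt(40 + 24453) = sqrt(24493)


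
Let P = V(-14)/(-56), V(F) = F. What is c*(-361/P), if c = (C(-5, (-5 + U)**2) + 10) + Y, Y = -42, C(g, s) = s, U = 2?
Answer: 33212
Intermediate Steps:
P = 1/4 (P = -14/(-56) = -14*(-1/56) = 1/4 ≈ 0.25000)
c = -23 (c = ((-5 + 2)**2 + 10) - 42 = ((-3)**2 + 10) - 42 = (9 + 10) - 42 = 19 - 42 = -23)
c*(-361/P) = -(-8303)/1/4 = -(-8303)*4 = -23*(-1444) = 33212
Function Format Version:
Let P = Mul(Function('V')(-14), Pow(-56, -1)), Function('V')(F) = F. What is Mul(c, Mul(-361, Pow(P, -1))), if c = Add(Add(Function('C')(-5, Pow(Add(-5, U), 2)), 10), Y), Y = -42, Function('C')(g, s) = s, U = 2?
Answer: 33212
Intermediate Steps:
P = Rational(1, 4) (P = Mul(-14, Pow(-56, -1)) = Mul(-14, Rational(-1, 56)) = Rational(1, 4) ≈ 0.25000)
c = -23 (c = Add(Add(Pow(Add(-5, 2), 2), 10), -42) = Add(Add(Pow(-3, 2), 10), -42) = Add(Add(9, 10), -42) = Add(19, -42) = -23)
Mul(c, Mul(-361, Pow(P, -1))) = Mul(-23, Mul(-361, Pow(Rational(1, 4), -1))) = Mul(-23, Mul(-361, 4)) = Mul(-23, -1444) = 33212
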